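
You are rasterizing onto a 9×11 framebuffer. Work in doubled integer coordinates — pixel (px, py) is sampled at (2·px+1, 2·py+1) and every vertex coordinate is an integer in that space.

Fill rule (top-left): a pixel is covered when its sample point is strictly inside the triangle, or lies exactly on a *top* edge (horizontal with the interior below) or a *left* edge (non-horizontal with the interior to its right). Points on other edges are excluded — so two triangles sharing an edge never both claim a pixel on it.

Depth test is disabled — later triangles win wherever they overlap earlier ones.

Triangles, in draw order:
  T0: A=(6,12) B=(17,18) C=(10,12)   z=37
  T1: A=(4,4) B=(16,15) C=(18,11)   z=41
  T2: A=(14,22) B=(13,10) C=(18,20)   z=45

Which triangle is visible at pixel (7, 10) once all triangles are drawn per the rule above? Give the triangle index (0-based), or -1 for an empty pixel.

T0:
  2·area = 24  (B↔C swapped to make it positive)
  edge (6, 12)→(10, 12): d=(4,0) top-left  bias=+0
  edge (10, 12)→(17, 18): d=(7,6) right/bottom  bias=-1
  edge (17, 18)→(6, 12): d=(-11,-6) top-left  bias=+0
    (4,6)@(9, 13): e=[4,13,7] → X
    (5,6)@(11, 13): e=[4,1,19] → X
    (6,6)@(13, 13): e=[4,-11,31] → .
    (4,7)@(9, 15): e=[12,27,-15] → .
    (5,7)@(11, 15): e=[12,15,-3] → .
    (6,7)@(13, 15): e=[12,3,9] → X
    (7,7)@(15, 15): e=[12,-9,21] → .
    (6,8)@(13, 17): e=[20,17,-13] → .
  covered (3 px):
    . . . . . . . . .
    . . . . . . . . .
    . . . . . . . . .
    . . . . . . . . .
    . . . . . . . . .
    . . . . . . . . .
    . . . . X X . . .
    . . . . . . X . .
    . . . . . . . . .
    . . . . . . . . .
    . . . . . . . . .
T1:
  2·area = 70  (B↔C swapped to make it positive)
  edge (4, 4)→(18, 11): d=(14,7) right/bottom  bias=-1
  edge (18, 11)→(16, 15): d=(-2,4) right/bottom  bias=-1
  edge (16, 15)→(4, 4): d=(-12,-11) top-left  bias=+0
    (4,3)@(9, 7): e=[7,44,19] → X
    (5,3)@(11, 7): e=[-7,36,41] → .
    (4,4)@(9, 9): e=[35,40,-5] → .
    (5,4)@(11, 9): e=[21,32,17] → X
    (6,4)@(13, 9): e=[7,24,39] → X
    (7,4)@(15, 9): e=[-7,16,61] → .
    (5,5)@(11, 11): e=[49,28,-7] → .
    (6,5)@(13, 11): e=[35,20,15] → X
    (7,5)@(15, 11): e=[21,12,37] → X
    (8,5)@(17, 11): e=[7,4,59] → X
    (6,6)@(13, 13): e=[63,16,-9] → .
    (7,6)@(15, 13): e=[49,8,13] → X
    (8,6)@(17, 13): e=[35,0,35] → .  [on edge]
    (7,8)@(15, 17): e=[105,0,-35] → .  [on edge]
    (6,10)@(13, 21): e=[175,0,-105] → .  [on edge]
  covered (7 px):
    . . . . . . . . .
    . . . . . . . . .
    . . . . . . . . .
    . . . . X . . . .
    . . . . . X X . .
    . . . . . . X X X
    . . . . . . . X .
    . . . . . . . . .
    . . . . . . . . .
    . . . . . . . . .
    . . . . . . . . .
T2:
  2·area = 50
  edge (14, 22)→(13, 10): d=(-1,-12) top-left  bias=+0
  edge (13, 10)→(18, 20): d=(5,10) right/bottom  bias=-1
  edge (18, 20)→(14, 22): d=(-4,2) right/bottom  bias=-1
    (7,7)@(15, 15): e=[19,5,26] → X
    (8,7)@(17, 15): e=[43,-15,22] → .
    (7,8)@(15, 17): e=[17,15,18] → X
    (8,8)@(17, 17): e=[41,-5,14] → .
    (7,9)@(15, 19): e=[15,25,10] → X
    (8,9)@(17, 19): e=[39,5,6] → X
    (7,10)@(15, 21): e=[13,35,2] → X
    (8,10)@(17, 21): e=[37,15,-2] → .
  covered (5 px):
    . . . . . . . . .
    . . . . . . . . .
    . . . . . . . . .
    . . . . . . . . .
    . . . . . . . . .
    . . . . . . . . .
    . . . . . . . . .
    . . . . . . . X .
    . . . . . . . X .
    . . . . . . . X X
    . . . . . . . X .

Z-buffer (winner per pixel, '.' = empty):
  . . . . . . . . .
  . . . . . . . . .
  . . . . . . . . .
  . . . . 1 . . . .
  . . . . . 1 1 . .
  . . . . . . 1 1 1
  . . . . 0 0 . 1 .
  . . . . . . 0 2 .
  . . . . . . . 2 .
  . . . . . . . 2 2
  . . . . . . . 2 .

Final: 2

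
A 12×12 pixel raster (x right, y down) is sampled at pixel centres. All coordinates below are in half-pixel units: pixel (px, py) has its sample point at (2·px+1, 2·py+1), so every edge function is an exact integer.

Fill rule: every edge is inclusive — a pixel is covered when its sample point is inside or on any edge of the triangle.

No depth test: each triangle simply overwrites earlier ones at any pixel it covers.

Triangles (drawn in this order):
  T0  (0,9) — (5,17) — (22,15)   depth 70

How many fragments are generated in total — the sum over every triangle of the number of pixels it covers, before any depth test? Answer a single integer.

T0:
  2·area = 146  (B↔C swapped to make it positive)
  edge (0, 9)→(22, 15): d=(22,6) inclusive
  edge (22, 15)→(5, 17): d=(-17,2) inclusive
  edge (5, 17)→(0, 9): d=(-5,-8) inclusive
    (1,5)@(3, 11): e=[26,106,14] → #
    (2,5)@(5, 11): e=[14,102,30] → #
    (3,5)@(7, 11): e=[2,98,46] → #
    (4,5)@(9, 11): e=[-10,94,62] → ·
    (1,6)@(3, 13): e=[70,72,4] → #
    (4,6)@(9, 13): e=[34,60,52] → #
    (5,6)@(11, 13): e=[22,56,68] → #
    (6,6)@(13, 13): e=[10,52,84] → #
    (7,6)@(15, 13): e=[-2,48,100] → ·
    (1,7)@(3, 15): e=[114,38,-6] → ·
    (2,7)@(5, 15): e=[102,34,10] → #
    (7,7)@(15, 15): e=[42,14,90] → #
    (2,8)@(5, 17): e=[146,0,0] → #  [on edge]
  covered (19 px):
    · · · · · · · · · · · ·
    · · · · · · · · · · · ·
    · · · · · · · · · · · ·
    · · · · · · · · · · · ·
    · · · · · · · · · · · ·
    · # # # · · · · · · · ·
    · # # # # # # · · · · ·
    · · # # # # # # # # # ·
    · · # · · · · · · · · ·
    · · · · · · · · · · · ·
    · · · · · · · · · · · ·
    · · · · · · · · · · · ·

Result: 19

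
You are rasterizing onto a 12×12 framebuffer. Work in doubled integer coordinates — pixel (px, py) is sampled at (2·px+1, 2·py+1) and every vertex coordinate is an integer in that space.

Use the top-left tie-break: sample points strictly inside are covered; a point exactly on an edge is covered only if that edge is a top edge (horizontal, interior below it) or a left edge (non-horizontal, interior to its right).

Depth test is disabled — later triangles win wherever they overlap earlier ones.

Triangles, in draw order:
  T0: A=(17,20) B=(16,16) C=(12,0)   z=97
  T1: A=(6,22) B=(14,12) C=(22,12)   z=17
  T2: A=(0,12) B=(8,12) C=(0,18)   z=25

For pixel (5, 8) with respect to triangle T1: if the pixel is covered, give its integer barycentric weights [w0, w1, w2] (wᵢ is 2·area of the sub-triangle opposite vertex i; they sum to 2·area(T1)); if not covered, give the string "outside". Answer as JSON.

T0:
  degenerate (2·area = 0) — covers nothing
T1:
  2·area = 80
  edge (6, 22)→(14, 12): d=(8,-10) top-left  bias=+0
  edge (14, 12)→(22, 12): d=(8,0) top-left  bias=+0
  edge (22, 12)→(6, 22): d=(-16,10) right/bottom  bias=-1
    (7,6)@(15, 13): e=[18,8,54] → X
    (8,6)@(17, 13): e=[38,8,34] → X
    (9,6)@(19, 13): e=[58,8,14] → X
    (10,6)@(21, 13): e=[78,8,-6] → .
    (6,7)@(13, 15): e=[14,24,42] → X
    (9,7)@(19, 15): e=[74,24,-18] → .
    (5,8)@(11, 17): e=[10,40,30] → X
    (7,8)@(15, 17): e=[50,40,-10] → .
    (8,8)@(17, 17): e=[70,40,-30] → .
    (4,9)@(9, 19): e=[6,56,18] → X
    (5,9)@(11, 19): e=[26,56,-2] → .
    (6,9)@(13, 19): e=[46,56,-22] → .
  covered (10 px):
    . . . . . . . . . . . .
    . . . . . . . . . . . .
    . . . . . . . . . . . .
    . . . . . . . . . . . .
    . . . . . . . . . . . .
    . . . . . . . . . . . .
    . . . . . . . X X X . .
    . . . . . . X X X . . .
    . . . . . X X . . . . .
    . . . . X . . . . . . .
    . . . X . . . . . . . .
    . . . . . . . . . . . .
T2:
  2·area = 48
  edge (0, 12)→(8, 12): d=(8,0) top-left  bias=+0
  edge (8, 12)→(0, 18): d=(-8,6) right/bottom  bias=-1
  edge (0, 18)→(0, 12): d=(0,-6) top-left  bias=+0
    (0,6)@(1, 13): e=[8,34,6] → X
    (1,6)@(3, 13): e=[8,22,18] → X
    (2,6)@(5, 13): e=[8,10,30] → X
    (3,6)@(7, 13): e=[8,-2,42] → .
    (0,7)@(1, 15): e=[24,18,6] → X
    (2,7)@(5, 15): e=[24,-6,30] → .
    (0,8)@(1, 17): e=[40,2,6] → X
    (1,8)@(3, 17): e=[40,-10,18] → .
    (0,9)@(1, 19): e=[56,-14,6] → .
  covered (6 px):
    . . . . . . . . . . . .
    . . . . . . . . . . . .
    . . . . . . . . . . . .
    . . . . . . . . . . . .
    . . . . . . . . . . . .
    . . . . . . . . . . . .
    X X X . . . . . . . . .
    X X . . . . . . . . . .
    X . . . . . . . . . . .
    . . . . . . . . . . . .
    . . . . . . . . . . . .
    . . . . . . . . . . . .

Answer: [40,30,10]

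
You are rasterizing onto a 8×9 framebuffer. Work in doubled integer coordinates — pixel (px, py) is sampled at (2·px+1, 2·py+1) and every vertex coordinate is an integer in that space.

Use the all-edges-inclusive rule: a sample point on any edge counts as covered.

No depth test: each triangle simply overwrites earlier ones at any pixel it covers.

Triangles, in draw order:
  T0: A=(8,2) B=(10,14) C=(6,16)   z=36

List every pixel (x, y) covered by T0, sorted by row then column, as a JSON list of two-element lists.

T0:
  2·area = 52
  edge (8, 2)→(10, 14): d=(2,12) inclusive
  edge (10, 14)→(6, 16): d=(-4,2) inclusive
  edge (6, 16)→(8, 2): d=(2,-14) inclusive
    (3,4)@(7, 9): e=[26,26,0] → █  [on edge]
    (4,4)@(9, 9): e=[2,22,28] → █
    (5,4)@(11, 9): e=[-22,18,56] → ·
    (3,5)@(7, 11): e=[30,18,4] → █
    (5,5)@(11, 11): e=[-18,10,60] → ·
    (3,6)@(7, 13): e=[34,10,8] → █
    (5,6)@(11, 13): e=[-14,2,64] → ·
    (3,7)@(7, 15): e=[38,2,12] → █
    (4,7)@(9, 15): e=[14,-2,40] → ·
    (3,8)@(7, 17): e=[42,-6,16] → ·
  covered (7 px):
    · · · · · · · ·
    · · · · · · · ·
    · · · · · · · ·
    · · · · · · · ·
    · · · █ █ · · ·
    · · · █ █ · · ·
    · · · █ █ · · ·
    · · · █ · · · ·
    · · · · · · · ·

Result: [[3,4],[4,4],[3,5],[4,5],[3,6],[4,6],[3,7]]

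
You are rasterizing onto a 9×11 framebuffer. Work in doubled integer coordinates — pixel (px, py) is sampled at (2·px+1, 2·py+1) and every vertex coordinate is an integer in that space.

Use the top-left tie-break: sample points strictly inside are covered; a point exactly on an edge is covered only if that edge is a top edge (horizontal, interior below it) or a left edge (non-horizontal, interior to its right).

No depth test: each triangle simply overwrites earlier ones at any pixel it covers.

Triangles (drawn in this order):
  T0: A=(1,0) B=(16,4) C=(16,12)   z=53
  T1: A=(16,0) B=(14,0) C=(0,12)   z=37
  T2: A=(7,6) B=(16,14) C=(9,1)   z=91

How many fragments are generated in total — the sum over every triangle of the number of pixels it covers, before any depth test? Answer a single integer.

T0:
  2·area = 120
  edge (1, 0)→(16, 4): d=(15,4) right/bottom  bias=-1
  edge (16, 4)→(16, 12): d=(0,8) right/bottom  bias=-1
  edge (16, 12)→(1, 0): d=(-15,-12) top-left  bias=+0
    (1,0)@(3, 1): e=[7,104,9] → X
    (2,0)@(5, 1): e=[-1,88,33] → .
    (1,1)@(3, 3): e=[37,104,-21] → .
    (2,1)@(5, 3): e=[29,88,3] → X
    (3,1)@(7, 3): e=[21,72,27] → X
    (4,1)@(9, 3): e=[13,56,51] → X
    (5,1)@(11, 3): e=[5,40,75] → X
    (6,1)@(13, 3): e=[-3,24,99] → .
    (2,2)@(5, 5): e=[59,88,-27] → .
    (3,2)@(7, 5): e=[51,72,-3] → .
    (4,2)@(9, 5): e=[43,56,21] → X
    (6,2)@(13, 5): e=[27,24,69] → X
  covered (15 px):
    . X . . . . . . .
    . . X X X X . . .
    . . . . X X X X .
    . . . . . X X X .
    . . . . . . X X .
    . . . . . . . X .
    . . . . . . . . .
    . . . . . . . . .
    . . . . . . . . .
    . . . . . . . . .
    . . . . . . . . .
T1:
  2·area = 24  (B↔C swapped to make it positive)
  edge (16, 0)→(0, 12): d=(-16,12) right/bottom  bias=-1
  edge (0, 12)→(14, 0): d=(14,-12) top-left  bias=+0
  edge (14, 0)→(16, 0): d=(2,0) top-left  bias=+0
    (6,0)@(13, 1): e=[20,2,2] → X
    (7,0)@(15, 1): e=[-4,26,2] → .
    (5,1)@(11, 3): e=[12,6,6] → X
    (6,1)@(13, 3): e=[-12,30,6] → .
    (4,2)@(9, 5): e=[4,10,10] → X
    (5,2)@(11, 5): e=[-20,34,10] → .
    (4,3)@(9, 7): e=[-28,38,14] → .
  covered (3 px):
    . . . . . . X . .
    . . . . . X . . .
    . . . . X . . . .
    . . . . . . . . .
    . . . . . . . . .
    . . . . . . . . .
    . . . . . . . . .
    . . . . . . . . .
    . . . . . . . . .
    . . . . . . . . .
    . . . . . . . . .
T2:
  2·area = 61  (B↔C swapped to make it positive)
  edge (7, 6)→(9, 1): d=(2,-5) top-left  bias=+0
  edge (9, 1)→(16, 14): d=(7,13) right/bottom  bias=-1
  edge (16, 14)→(7, 6): d=(-9,-8) top-left  bias=+0
    (4,0)@(9, 1): e=[0,0,61] → .  [on edge]
    (4,1)@(9, 3): e=[4,14,43] → X
    (5,1)@(11, 3): e=[14,-12,59] → .
    (4,2)@(9, 5): e=[8,28,25] → X
    (5,2)@(11, 5): e=[18,2,41] → X
    (6,2)@(13, 5): e=[28,-24,57] → .
    (4,3)@(9, 7): e=[12,42,7] → X
    (6,3)@(13, 7): e=[32,-10,39] → .
    (4,4)@(9, 9): e=[16,56,-11] → .
    (5,4)@(11, 9): e=[26,30,5] → X
    (6,4)@(13, 9): e=[36,4,21] → X
    (7,4)@(15, 9): e=[46,-22,37] → .
    (2,5)@(5, 11): e=[0,122,-61] → .  [on edge]
    (0,10)@(1, 21): e=[0,244,-183] → .  [on edge]
  covered (9 px):
    . . . . . . . . .
    . . . . X . . . .
    . . . . X X . . .
    . . . . X X . . .
    . . . . . X X . .
    . . . . . . X . .
    . . . . . . . X .
    . . . . . . . . .
    . . . . . . . . .
    . . . . . . . . .
    . . . . . . . . .

Answer: 27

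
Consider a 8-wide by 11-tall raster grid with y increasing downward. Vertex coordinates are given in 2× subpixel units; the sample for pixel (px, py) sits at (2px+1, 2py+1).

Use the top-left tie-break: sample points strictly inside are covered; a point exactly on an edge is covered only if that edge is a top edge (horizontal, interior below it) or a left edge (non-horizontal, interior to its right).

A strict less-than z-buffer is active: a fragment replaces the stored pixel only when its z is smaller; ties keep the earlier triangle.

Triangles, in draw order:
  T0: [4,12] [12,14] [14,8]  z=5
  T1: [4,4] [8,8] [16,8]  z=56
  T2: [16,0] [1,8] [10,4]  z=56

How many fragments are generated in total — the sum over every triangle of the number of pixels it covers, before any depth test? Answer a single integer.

T0:
  2·area = 52  (B↔C swapped to make it positive)
  edge (4, 12)→(14, 8): d=(10,-4) top-left  bias=+0
  edge (14, 8)→(12, 14): d=(-2,6) right/bottom  bias=-1
  edge (12, 14)→(4, 12): d=(-8,-2) top-left  bias=+0
    (7,2)@(15, 5): e=[-26,0,78] → ·  [on edge]
    (6,4)@(13, 9): e=[6,4,42] → █
    (7,4)@(15, 9): e=[14,-8,46] → ·
    (3,5)@(7, 11): e=[2,36,14] → █
    (4,5)@(9, 11): e=[10,24,18] → █
    (5,5)@(11, 11): e=[18,12,22] → █
    (6,5)@(13, 11): e=[26,0,26] → ·  [on edge]
    (3,6)@(7, 13): e=[22,32,-2] → ·
    (4,6)@(9, 13): e=[30,20,2] → █
    (6,6)@(13, 13): e=[46,-4,10] → ·
    (4,7)@(9, 15): e=[50,16,-14] → ·
    (5,7)@(11, 15): e=[58,4,-10] → ·
    (5,8)@(11, 17): e=[78,0,-26] → ·  [on edge]
  covered (6 px):
    · · · · · · · ·
    · · · · · · · ·
    · · · · · · · ·
    · · · · · · · ·
    · · · · · · █ ·
    · · · █ █ █ · ·
    · · · · █ █ · ·
    · · · · · · · ·
    · · · · · · · ·
    · · · · · · · ·
    · · · · · · · ·
T1:
  2·area = 32  (B↔C swapped to make it positive)
  edge (4, 4)→(16, 8): d=(12,4) right/bottom  bias=-1
  edge (16, 8)→(8, 8): d=(-8,0) right/bottom  bias=-1
  edge (8, 8)→(4, 4): d=(-4,-4) top-left  bias=+0
    (0,0)@(1, 1): e=[-24,56,0] → ·  [on edge]
    (0,1)@(1, 3): e=[0,40,-8] → ·  [on edge]
    (1,1)@(3, 3): e=[-8,40,0] → ·  [on edge]
    (2,2)@(5, 5): e=[8,24,0] → █  [on edge]
    (3,2)@(7, 5): e=[0,24,8] → ·  [on edge]
    (2,3)@(5, 7): e=[32,8,-8] → ·
    (3,3)@(7, 7): e=[24,8,0] → █  [on edge]
    (4,3)@(9, 7): e=[16,8,8] → █
    (5,3)@(11, 7): e=[8,8,16] → █
    (6,3)@(13, 7): e=[0,8,24] → ·  [on edge]
    (3,4)@(7, 9): e=[48,-8,-8] → ·
    (4,4)@(9, 9): e=[40,-8,0] → ·  [on edge]
    (5,5)@(11, 11): e=[56,-24,0] → ·  [on edge]
    (6,6)@(13, 13): e=[72,-40,0] → ·  [on edge]
    (7,7)@(15, 15): e=[88,-56,0] → ·  [on edge]
  covered (4 px):
    · · · · · · · ·
    · · · · · · · ·
    · · █ · · · · ·
    · · · █ █ █ · ·
    · · · · · · · ·
    · · · · · · · ·
    · · · · · · · ·
    · · · · · · · ·
    · · · · · · · ·
    · · · · · · · ·
    · · · · · · · ·
T2:
  2·area = 12  (B↔C swapped to make it positive)
  edge (16, 0)→(10, 4): d=(-6,4) right/bottom  bias=-1
  edge (10, 4)→(1, 8): d=(-9,4) right/bottom  bias=-1
  edge (1, 8)→(16, 0): d=(15,-8) top-left  bias=+0
    (5,1)@(11, 3): e=[2,5,5] → █
    (6,1)@(13, 3): e=[-6,-3,21] → ·
    (3,2)@(7, 5): e=[6,3,3] → █
    (4,2)@(9, 5): e=[-2,-5,19] → ·
    (5,2)@(11, 5): e=[-10,-13,35] → ·
    (1,3)@(3, 7): e=[10,1,1] → █
    (2,3)@(5, 7): e=[2,-7,17] → ·
    (3,3)@(7, 7): e=[-6,-15,33] → ·
    (1,4)@(3, 9): e=[-2,-17,31] → ·
  covered (3 px):
    · · · · · · · ·
    · · · · · █ · ·
    · · · █ · · · ·
    · █ · · · · · ·
    · · · · · · · ·
    · · · · · · · ·
    · · · · · · · ·
    · · · · · · · ·
    · · · · · · · ·
    · · · · · · · ·
    · · · · · · · ·

Final: 13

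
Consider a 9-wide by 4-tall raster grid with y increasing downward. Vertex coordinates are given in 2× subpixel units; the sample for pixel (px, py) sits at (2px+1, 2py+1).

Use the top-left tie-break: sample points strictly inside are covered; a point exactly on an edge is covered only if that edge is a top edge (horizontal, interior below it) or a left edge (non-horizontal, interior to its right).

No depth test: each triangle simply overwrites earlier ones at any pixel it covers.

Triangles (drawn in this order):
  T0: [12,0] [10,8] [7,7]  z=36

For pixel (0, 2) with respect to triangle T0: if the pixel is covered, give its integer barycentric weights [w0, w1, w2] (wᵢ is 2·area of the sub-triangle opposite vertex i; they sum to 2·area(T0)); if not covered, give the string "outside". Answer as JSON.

T0:
  2·area = 26
  edge (12, 0)→(10, 8): d=(-2,8) right/bottom  bias=-1
  edge (10, 8)→(7, 7): d=(-3,-1) top-left  bias=+0
  edge (7, 7)→(12, 0): d=(5,-7) top-left  bias=+0
    (5,1)@(11, 3): e=[2,16,8] → #
    (6,1)@(13, 3): e=[-14,18,22] → ·
    (0,2)@(1, 5): e=[78,0,-52] → ·  [on edge]
    (4,2)@(9, 5): e=[14,8,4] → #
    (5,2)@(11, 5): e=[-2,10,18] → ·
    (3,3)@(7, 7): e=[26,0,0] → #  [on edge]
    (5,3)@(11, 7): e=[-6,4,28] → ·
  covered (4 px):
    · · · · · · · · ·
    · · · · · # · · ·
    · · · · # · · · ·
    · · · # # · · · ·

Answer: "outside"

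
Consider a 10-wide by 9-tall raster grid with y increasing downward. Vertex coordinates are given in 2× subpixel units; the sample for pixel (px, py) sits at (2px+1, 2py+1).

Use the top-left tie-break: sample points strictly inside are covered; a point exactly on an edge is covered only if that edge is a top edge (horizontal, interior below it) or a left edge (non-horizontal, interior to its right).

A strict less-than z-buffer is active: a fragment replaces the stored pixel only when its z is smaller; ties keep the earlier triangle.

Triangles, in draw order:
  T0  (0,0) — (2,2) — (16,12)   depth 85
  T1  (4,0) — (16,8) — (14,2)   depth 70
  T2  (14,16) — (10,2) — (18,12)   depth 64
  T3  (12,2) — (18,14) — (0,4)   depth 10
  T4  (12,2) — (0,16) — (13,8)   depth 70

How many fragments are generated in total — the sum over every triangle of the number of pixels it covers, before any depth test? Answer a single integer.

T0:
  2·area = 8  (B↔C swapped to make it positive)
  edge (0, 0)→(16, 12): d=(16,12) right/bottom  bias=-1
  edge (16, 12)→(2, 2): d=(-14,-10) top-left  bias=+0
  edge (2, 2)→(0, 0): d=(-2,-2) top-left  bias=+0
    (0,0)@(1, 1): e=[4,4,0] → █  [on edge]
    (1,0)@(3, 1): e=[-20,24,4] → ·
    (0,1)@(1, 3): e=[36,-24,-4] → ·
    (1,1)@(3, 3): e=[12,-4,0] → ·  [on edge]
    (2,2)@(5, 5): e=[20,-12,0] → ·  [on edge]
    (3,3)@(7, 7): e=[28,-20,0] → ·  [on edge]
    (4,3)@(9, 7): e=[4,0,4] → █  [on edge]
    (5,3)@(11, 7): e=[-20,20,8] → ·
    (4,4)@(9, 9): e=[36,-28,0] → ·  [on edge]
    (5,5)@(11, 11): e=[44,-36,0] → ·  [on edge]
    (6,6)@(13, 13): e=[52,-44,0] → ·  [on edge]
    (7,7)@(15, 15): e=[60,-52,0] → ·  [on edge]
    (8,8)@(17, 17): e=[68,-60,0] → ·  [on edge]
  covered (2 px):
    █ · · · · · · · · ·
    · · · · · · · · · ·
    · · · · · · · · · ·
    · · · · █ · · · · ·
    · · · · · · · · · ·
    · · · · · · · · · ·
    · · · · · · · · · ·
    · · · · · · · · · ·
    · · · · · · · · · ·
T1:
  2·area = 56  (B↔C swapped to make it positive)
  edge (4, 0)→(14, 2): d=(10,2) right/bottom  bias=-1
  edge (14, 2)→(16, 8): d=(2,6) right/bottom  bias=-1
  edge (16, 8)→(4, 0): d=(-12,-8) top-left  bias=+0
    (3,0)@(7, 1): e=[4,40,12] → █
    (4,0)@(9, 1): e=[0,28,28] → ·  [on edge]
    (3,1)@(7, 3): e=[24,44,-12] → ·
    (4,1)@(9, 3): e=[20,32,4] → █
    (5,1)@(11, 3): e=[16,20,20] → █
    (6,1)@(13, 3): e=[12,8,36] → █
    (7,1)@(15, 3): e=[8,-4,52] → ·
    (9,1)@(19, 3): e=[0,-28,84] → ·  [on edge]
    (4,2)@(9, 5): e=[40,36,-20] → ·
    (5,2)@(11, 5): e=[36,24,-4] → ·
    (6,2)@(13, 5): e=[32,12,12] → █
    (7,2)@(15, 5): e=[28,0,28] → ·  [on edge]
    (8,5)@(17, 11): e=[84,0,-28] → ·  [on edge]
    (9,8)@(19, 17): e=[140,0,-84] → ·  [on edge]
  covered (6 px):
    · · · █ · · · · · ·
    · · · · █ █ █ · · ·
    · · · · · · █ · · ·
    · · · · · · · █ · ·
    · · · · · · · · · ·
    · · · · · · · · · ·
    · · · · · · · · · ·
    · · · · · · · · · ·
    · · · · · · · · · ·
T2:
  2·area = 72
  edge (14, 16)→(10, 2): d=(-4,-14) top-left  bias=+0
  edge (10, 2)→(18, 12): d=(8,10) right/bottom  bias=-1
  edge (18, 12)→(14, 16): d=(-4,4) right/bottom  bias=-1
    (5,2)@(11, 5): e=[2,14,56] → █
    (6,2)@(13, 5): e=[30,-6,48] → ·
    (5,3)@(11, 7): e=[-6,30,48] → ·
    (6,3)@(13, 7): e=[22,10,40] → █
    (7,3)@(15, 7): e=[50,-10,32] → ·
    (6,4)@(13, 9): e=[14,26,32] → █
    (7,4)@(15, 9): e=[42,6,24] → █
    (8,4)@(17, 9): e=[70,-14,16] → ·
    (6,5)@(13, 11): e=[6,42,24] → █
    (8,5)@(17, 11): e=[62,2,8] → █
    (9,5)@(19, 11): e=[90,-18,0] → ·  [on edge]
    (6,6)@(13, 13): e=[-2,58,16] → ·
    (8,6)@(17, 13): e=[54,18,0] → ·  [on edge]
    (7,7)@(15, 15): e=[18,54,0] → ·  [on edge]
    (6,8)@(13, 17): e=[-18,90,0] → ·  [on edge]
  covered (8 px):
    · · · · · · · · · ·
    · · · · · · · · · ·
    · · · · · █ · · · ·
    · · · · · · █ · · ·
    · · · · · · █ █ · ·
    · · · · · · █ █ █ ·
    · · · · · · · █ · ·
    · · · · · · · · · ·
    · · · · · · · · · ·
T3:
  2·area = 156
  edge (12, 2)→(18, 14): d=(6,12) right/bottom  bias=-1
  edge (18, 14)→(0, 4): d=(-18,-10) top-left  bias=+0
  edge (0, 4)→(12, 2): d=(12,-2) top-left  bias=+0
    (3,1)@(7, 3): e=[66,88,2] → █
    (4,1)@(9, 3): e=[42,108,6] → █
    (5,1)@(11, 3): e=[18,128,10] → █
    (6,1)@(13, 3): e=[-6,148,14] → ·
    (1,2)@(3, 5): e=[126,12,18] → █
    (2,2)@(5, 5): e=[102,32,22] → █
    (6,2)@(13, 5): e=[6,112,38] → █
    (7,2)@(15, 5): e=[-18,132,42] → ·
    (1,3)@(3, 7): e=[138,-24,42] → ·
    (2,3)@(5, 7): e=[114,-4,46] → ·
    (3,3)@(7, 7): e=[90,16,50] → █
    (7,3)@(15, 7): e=[-6,96,66] → ·
    (4,4)@(9, 9): e=[78,0,78] → █  [on edge]
  covered (20 px):
    · · · · · · · · · ·
    · · · █ █ █ · · · ·
    · █ █ █ █ █ █ · · ·
    · · · █ █ █ █ · · ·
    · · · · █ █ █ █ · ·
    · · · · · · █ █ · ·
    · · · · · · · · █ ·
    · · · · · · · · · ·
    · · · · · · · · · ·
T4:
  2·area = 86  (B↔C swapped to make it positive)
  edge (12, 2)→(13, 8): d=(1,6) right/bottom  bias=-1
  edge (13, 8)→(0, 16): d=(-13,8) right/bottom  bias=-1
  edge (0, 16)→(12, 2): d=(12,-14) top-left  bias=+0
    (5,2)@(11, 5): e=[9,55,22] → █
    (6,2)@(13, 5): e=[-3,39,50] → ·
    (4,3)@(9, 7): e=[23,45,18] → █
    (6,3)@(13, 7): e=[-1,13,74] → ·
    (3,4)@(7, 9): e=[37,35,14] → █
    (6,4)@(13, 9): e=[1,-13,98] → ·
    (2,5)@(5, 11): e=[51,25,10] → █
    (4,5)@(9, 11): e=[27,-7,66] → ·
    (5,5)@(11, 11): e=[15,-23,94] → ·
    (1,6)@(3, 13): e=[65,15,6] → █
    (2,6)@(5, 13): e=[53,-1,34] → ·
    (3,6)@(7, 13): e=[41,-17,62] → ·
  covered (10 px):
    · · · · · · · · · ·
    · · · · · · · · · ·
    · · · · · █ · · · ·
    · · · · █ █ · · · ·
    · · · █ █ █ · · · ·
    · · █ █ · · · · · ·
    · █ · · · · · · · ·
    █ · · · · · · · · ·
    · · · · · · · · · ·

Final: 46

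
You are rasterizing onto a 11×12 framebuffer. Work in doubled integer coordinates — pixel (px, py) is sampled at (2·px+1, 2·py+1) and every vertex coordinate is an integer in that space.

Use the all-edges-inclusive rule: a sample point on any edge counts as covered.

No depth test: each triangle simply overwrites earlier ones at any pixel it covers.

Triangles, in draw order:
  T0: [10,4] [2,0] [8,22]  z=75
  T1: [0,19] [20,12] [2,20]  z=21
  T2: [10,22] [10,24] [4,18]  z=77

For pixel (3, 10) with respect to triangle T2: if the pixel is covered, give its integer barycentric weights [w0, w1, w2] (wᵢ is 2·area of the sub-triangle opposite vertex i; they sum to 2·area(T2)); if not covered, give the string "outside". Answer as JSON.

T0:
  2·area = 152  (B↔C swapped to make it positive)
  edge (10, 4)→(8, 22): d=(-2,18) inclusive
  edge (8, 22)→(2, 0): d=(-6,-22) inclusive
  edge (2, 0)→(10, 4): d=(8,4) inclusive
    (1,0)@(3, 1): e=[132,16,4] → X
    (2,0)@(5, 1): e=[96,60,-4] → .
    (1,1)@(3, 3): e=[128,4,20] → X
    (2,1)@(5, 3): e=[92,48,12] → X
    (3,1)@(7, 3): e=[56,92,4] → X
    (4,1)@(9, 3): e=[20,136,-4] → .
    (1,2)@(3, 5): e=[124,-8,36] → .
    (2,2)@(5, 5): e=[88,36,28] → X
    (4,2)@(9, 5): e=[16,124,12] → X
    (5,2)@(11, 5): e=[-20,168,4] → .
    (2,3)@(5, 7): e=[84,24,44] → X
    (5,3)@(11, 7): e=[-24,156,20] → .
    (2,5)@(5, 11): e=[76,0,76] → X  [on edge]
    (4,6)@(9, 13): e=[0,76,76] → X  [on edge]
  covered (20 px):
    . X . . . . . . . . .
    . X X X . . . . . . .
    . . X X X . . . . . .
    . . X X X . . . . . .
    . . X X X . . . . . .
    . . X X X . . . . . .
    . . . X X . . . . . .
    . . . X . . . . . . .
    . . . X . . . . . . .
    . . . . . . . . . . .
    . . . . . . . . . . .
    . . . . . . . . . . .
T1:
  2·area = 34
  edge (0, 19)→(20, 12): d=(20,-7) inclusive
  edge (20, 12)→(2, 20): d=(-18,8) inclusive
  edge (2, 20)→(0, 19): d=(-2,-1) inclusive
    (6,7)@(13, 15): e=[11,2,21] → X
    (7,7)@(15, 15): e=[25,-14,23] → .
    (3,8)@(7, 17): e=[9,14,11] → X
    (4,8)@(9, 17): e=[23,-2,13] → .
    (6,8)@(13, 17): e=[51,-34,17] → .
    (0,9)@(1, 19): e=[7,26,1] → X
    (1,9)@(3, 19): e=[21,10,3] → X
    (2,9)@(5, 19): e=[35,-6,5] → .
    (3,9)@(7, 19): e=[49,-22,7] → .
    (0,10)@(1, 21): e=[47,-10,-3] → .
    (1,10)@(3, 21): e=[61,-26,-1] → .
  covered (4 px):
    . . . . . . . . . . .
    . . . . . . . . . . .
    . . . . . . . . . . .
    . . . . . . . . . . .
    . . . . . . . . . . .
    . . . . . . . . . . .
    . . . . . . . . . . .
    . . . . . . X . . . .
    . . . X . . . . . . .
    X X . . . . . . . . .
    . . . . . . . . . . .
    . . . . . . . . . . .
T2:
  2·area = 12
  edge (10, 22)→(10, 24): d=(0,2) inclusive
  edge (10, 24)→(4, 18): d=(-6,-6) inclusive
  edge (4, 18)→(10, 22): d=(6,4) inclusive
    (0,7)@(1, 15): e=[18,0,-6] → .  [on edge]
    (1,8)@(3, 17): e=[14,0,-2] → .  [on edge]
    (2,9)@(5, 19): e=[10,0,2] → X  [on edge]
    (3,9)@(7, 19): e=[6,12,-6] → .
    (2,10)@(5, 21): e=[10,-12,14] → .
    (3,10)@(7, 21): e=[6,0,6] → X  [on edge]
    (4,10)@(9, 21): e=[2,12,-2] → .
    (3,11)@(7, 23): e=[6,-12,18] → .
    (4,11)@(9, 23): e=[2,0,10] → X  [on edge]
    (5,11)@(11, 23): e=[-2,12,2] → .
  covered (3 px):
    . . . . . . . . . . .
    . . . . . . . . . . .
    . . . . . . . . . . .
    . . . . . . . . . . .
    . . . . . . . . . . .
    . . . . . . . . . . .
    . . . . . . . . . . .
    . . . . . . . . . . .
    . . . . . . . . . . .
    . . X . . . . . . . .
    . . . X . . . . . . .
    . . . . X . . . . . .

Final: [0,6,6]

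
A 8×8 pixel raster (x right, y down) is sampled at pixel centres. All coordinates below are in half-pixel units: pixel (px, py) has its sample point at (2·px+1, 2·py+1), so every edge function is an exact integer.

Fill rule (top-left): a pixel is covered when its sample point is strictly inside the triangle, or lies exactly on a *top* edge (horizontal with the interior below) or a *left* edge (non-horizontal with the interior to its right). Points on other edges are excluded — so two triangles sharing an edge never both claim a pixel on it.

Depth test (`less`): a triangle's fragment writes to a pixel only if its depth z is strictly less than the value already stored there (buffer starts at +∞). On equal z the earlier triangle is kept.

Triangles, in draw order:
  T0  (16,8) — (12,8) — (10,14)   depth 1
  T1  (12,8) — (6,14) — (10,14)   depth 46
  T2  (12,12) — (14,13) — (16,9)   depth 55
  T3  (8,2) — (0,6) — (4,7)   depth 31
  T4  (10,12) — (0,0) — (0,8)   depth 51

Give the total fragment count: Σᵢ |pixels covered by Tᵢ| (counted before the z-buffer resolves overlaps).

T0:
  2·area = 24  (B↔C swapped to make it positive)
  edge (16, 8)→(10, 14): d=(-6,6) right/bottom  bias=-1
  edge (10, 14)→(12, 8): d=(2,-6) top-left  bias=+0
  edge (12, 8)→(16, 8): d=(4,0) top-left  bias=+0
    (6,2)@(13, 5): e=[36,0,-12] → .  [on edge]
    (6,4)@(13, 9): e=[12,8,4] → X
    (7,4)@(15, 9): e=[0,20,4] → .  [on edge]
    (5,5)@(11, 11): e=[12,0,12] → X  [on edge]
    (6,5)@(13, 11): e=[0,12,12] → .  [on edge]
    (5,6)@(11, 13): e=[0,4,20] → .  [on edge]
    (4,7)@(9, 15): e=[0,-4,28] → .  [on edge]
  covered (2 px):
    . . . . . . . .
    . . . . . . . .
    . . . . . . . .
    . . . . . . . .
    . . . . . . X .
    . . . . . X . .
    . . . . . . . .
    . . . . . . . .
T1:
  2·area = 24  (B↔C swapped to make it positive)
  edge (12, 8)→(10, 14): d=(-2,6) right/bottom  bias=-1
  edge (10, 14)→(6, 14): d=(-4,0) right/bottom  bias=-1
  edge (6, 14)→(12, 8): d=(6,-6) top-left  bias=+0
    (6,2)@(13, 5): e=[0,36,-12] → .  [on edge]
    (7,2)@(15, 5): e=[-12,36,0] → .  [on edge]
    (6,3)@(13, 7): e=[-4,28,0] → .  [on edge]
    (5,4)@(11, 9): e=[4,20,0] → X  [on edge]
    (6,4)@(13, 9): e=[-8,20,12] → .
    (4,5)@(9, 11): e=[12,12,0] → X  [on edge]
    (5,5)@(11, 11): e=[0,12,12] → .  [on edge]
    (3,6)@(7, 13): e=[20,4,0] → X  [on edge]
    (5,6)@(11, 13): e=[-4,4,24] → .
    (2,7)@(5, 15): e=[28,-4,0] → .  [on edge]
    (3,7)@(7, 15): e=[16,-4,12] → .
    (4,7)@(9, 15): e=[4,-4,24] → .
  covered (4 px):
    . . . . . . . .
    . . . . . . . .
    . . . . . . . .
    . . . . . . . .
    . . . . . X . .
    . . . . X . . .
    . . . X X . . .
    . . . . . . . .
T2:
  2·area = 10  (B↔C swapped to make it positive)
  edge (12, 12)→(16, 9): d=(4,-3) top-left  bias=+0
  edge (16, 9)→(14, 13): d=(-2,4) right/bottom  bias=-1
  edge (14, 13)→(12, 12): d=(-2,-1) top-left  bias=+0
    (7,5)@(15, 11): e=[5,0,5] → .  [on edge]
    (6,7)@(13, 15): e=[15,0,-5] → .  [on edge]
  covered (0 px):
    . . . . . . . .
    . . . . . . . .
    . . . . . . . .
    . . . . . . . .
    . . . . . . . .
    . . . . . . . .
    . . . . . . . .
    . . . . . . . .
T3:
  2·area = 24  (B↔C swapped to make it positive)
  edge (8, 2)→(4, 7): d=(-4,5) right/bottom  bias=-1
  edge (4, 7)→(0, 6): d=(-4,-1) top-left  bias=+0
  edge (0, 6)→(8, 2): d=(8,-4) top-left  bias=+0
    (3,1)@(7, 3): e=[1,19,4] → X
    (4,1)@(9, 3): e=[-9,21,12] → .
    (1,2)@(3, 5): e=[13,7,4] → X
    (2,2)@(5, 5): e=[3,9,12] → X
    (3,2)@(7, 5): e=[-7,11,20] → .
    (1,3)@(3, 7): e=[5,-1,20] → .
    (2,3)@(5, 7): e=[-5,1,28] → .
  covered (3 px):
    . . . . . . . .
    . . . X . . . .
    . X X . . . . .
    . . . . . . . .
    . . . . . . . .
    . . . . . . . .
    . . . . . . . .
    . . . . . . . .
T4:
  2·area = 80  (B↔C swapped to make it positive)
  edge (10, 12)→(0, 8): d=(-10,-4) top-left  bias=+0
  edge (0, 8)→(0, 0): d=(0,-8) top-left  bias=+0
  edge (0, 0)→(10, 12): d=(10,12) right/bottom  bias=-1
    (0,1)@(1, 3): e=[54,8,18] → X
    (1,1)@(3, 3): e=[62,24,-6] → .
    (0,2)@(1, 5): e=[34,8,38] → X
    (1,2)@(3, 5): e=[42,24,14] → X
    (2,2)@(5, 5): e=[50,40,-10] → .
    (0,3)@(1, 7): e=[14,8,58] → X
    (2,3)@(5, 7): e=[30,40,10] → X
    (3,3)@(7, 7): e=[38,56,-14] → .
    (0,4)@(1, 9): e=[-6,8,78] → .
    (1,4)@(3, 9): e=[2,24,54] → X
    (3,4)@(7, 9): e=[18,56,6] → X
    (4,4)@(9, 9): e=[26,72,-18] → .
  covered (10 px):
    . . . . . . . .
    X . . . . . . .
    X X . . . . . .
    X X X . . . . .
    . X X X . . . .
    . . . . X . . .
    . . . . . . . .
    . . . . . . . .

Result: 19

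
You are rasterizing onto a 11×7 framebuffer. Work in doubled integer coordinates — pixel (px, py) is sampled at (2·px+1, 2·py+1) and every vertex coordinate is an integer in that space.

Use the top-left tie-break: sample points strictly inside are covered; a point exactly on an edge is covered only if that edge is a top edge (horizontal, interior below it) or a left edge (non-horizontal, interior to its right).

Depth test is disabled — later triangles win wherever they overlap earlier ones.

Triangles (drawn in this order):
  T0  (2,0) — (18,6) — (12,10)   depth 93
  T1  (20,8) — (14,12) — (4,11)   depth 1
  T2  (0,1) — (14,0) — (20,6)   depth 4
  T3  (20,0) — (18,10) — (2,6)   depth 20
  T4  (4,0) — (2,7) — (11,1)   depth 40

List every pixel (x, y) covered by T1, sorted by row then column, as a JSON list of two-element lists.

T0:
  2·area = 100
  edge (2, 0)→(18, 6): d=(16,6) right/bottom  bias=-1
  edge (18, 6)→(12, 10): d=(-6,4) right/bottom  bias=-1
  edge (12, 10)→(2, 0): d=(-10,-10) top-left  bias=+0
    (1,0)@(3, 1): e=[10,90,0] → #  [on edge]
    (2,0)@(5, 1): e=[-2,82,20] → ·
    (1,1)@(3, 3): e=[42,78,-20] → ·
    (2,1)@(5, 3): e=[30,70,0] → #  [on edge]
    (3,1)@(7, 3): e=[18,62,20] → #
    (4,1)@(9, 3): e=[6,54,40] → #
    (5,1)@(11, 3): e=[-6,46,60] → ·
    (2,2)@(5, 5): e=[62,58,-20] → ·
    (3,2)@(7, 5): e=[50,50,0] → #  [on edge]
    (5,2)@(11, 5): e=[26,34,40] → #
    (6,2)@(13, 5): e=[14,26,60] → #
    (7,2)@(15, 5): e=[2,18,80] → #
    (4,3)@(9, 7): e=[70,30,0] → #  [on edge]
    (5,4)@(11, 9): e=[90,10,0] → #  [on edge]
    (6,5)@(13, 11): e=[110,-10,0] → ·  [on edge]
    (7,6)@(15, 13): e=[130,-30,0] → ·  [on edge]
  covered (15 px):
    · # · · · · · · · · ·
    · · # # # · · · · · ·
    · · · # # # # # · · ·
    · · · · # # # # · · ·
    · · · · · # # · · · ·
    · · · · · · · · · · ·
    · · · · · · · · · · ·
T1:
  2·area = 46
  edge (20, 8)→(14, 12): d=(-6,4) right/bottom  bias=-1
  edge (14, 12)→(4, 11): d=(-10,-1) top-left  bias=+0
  edge (4, 11)→(20, 8): d=(16,-3) top-left  bias=+0
    (7,4)@(15, 9): e=[14,31,1] → #
    (8,4)@(17, 9): e=[6,33,7] → #
    (9,4)@(19, 9): e=[-2,35,13] → ·
    (2,5)@(5, 11): e=[42,1,3] → #
    (3,5)@(7, 11): e=[34,3,9] → #
    (4,5)@(9, 11): e=[26,5,15] → #
    (5,5)@(11, 11): e=[18,7,21] → #
    (6,5)@(13, 11): e=[10,9,27] → #
    (8,5)@(17, 11): e=[-6,13,39] → ·
    (2,6)@(5, 13): e=[30,-19,35] → ·
    (3,6)@(7, 13): e=[22,-17,41] → ·
    (4,6)@(9, 13): e=[14,-15,47] → ·
  covered (8 px):
    · · · · · · · · · · ·
    · · · · · · · · · · ·
    · · · · · · · · · · ·
    · · · · · · · · · · ·
    · · · · · · · # # · ·
    · · # # # # # # · · ·
    · · · · · · · · · · ·
T2:
  2·area = 90
  edge (0, 1)→(14, 0): d=(14,-1) top-left  bias=+0
  edge (14, 0)→(20, 6): d=(6,6) right/bottom  bias=-1
  edge (20, 6)→(0, 1): d=(-20,-5) top-left  bias=+0
    (0,0)@(1, 1): e=[1,84,5] → #
    (1,0)@(3, 1): e=[3,72,15] → #
    (2,0)@(5, 1): e=[5,60,25] → #
    (3,0)@(7, 1): e=[7,48,35] → #
    (4,0)@(9, 1): e=[9,36,45] → #
    (5,0)@(11, 1): e=[11,24,55] → #
    (6,0)@(13, 1): e=[13,12,65] → #
    (7,0)@(15, 1): e=[15,0,75] → ·  [on edge]
    (0,1)@(1, 3): e=[29,96,-35] → ·
    (1,1)@(3, 3): e=[31,84,-25] → ·
    (2,1)@(5, 3): e=[33,72,-15] → ·
    (3,1)@(7, 3): e=[35,60,-5] → ·
    (8,1)@(17, 3): e=[45,0,45] → ·  [on edge]
    (9,2)@(19, 5): e=[75,0,15] → ·  [on edge]
    (10,3)@(21, 7): e=[105,0,-15] → ·  [on edge]
  covered (12 px):
    # # # # # # # · · · ·
    · · · · # # # # · · ·
    · · · · · · · · # · ·
    · · · · · · · · · · ·
    · · · · · · · · · · ·
    · · · · · · · · · · ·
    · · · · · · · · · · ·
T3:
  2·area = 168
  edge (20, 0)→(18, 10): d=(-2,10) right/bottom  bias=-1
  edge (18, 10)→(2, 6): d=(-16,-4) top-left  bias=+0
  edge (2, 6)→(20, 0): d=(18,-6) top-left  bias=+0
    (8,0)@(17, 1): e=[28,140,0] → #  [on edge]
    (9,0)@(19, 1): e=[8,148,12] → #
    (10,0)@(21, 1): e=[-12,156,24] → ·
    (5,1)@(11, 3): e=[84,84,0] → #  [on edge]
    (6,1)@(13, 3): e=[64,92,12] → #
    (7,1)@(15, 3): e=[44,100,24] → #
    (10,1)@(21, 3): e=[-16,124,60] → ·
    (2,2)@(5, 5): e=[140,28,0] → #  [on edge]
    (3,2)@(7, 5): e=[120,36,12] → #
    (4,2)@(9, 5): e=[100,44,24] → #
    (9,2)@(19, 5): e=[0,84,84] → ·  [on edge]
    (2,3)@(5, 7): e=[136,-4,36] → ·
  covered (22 px):
    · · · · · · · · # # ·
    · · · · · # # # # # ·
    · · # # # # # # # · ·
    · · · # # # # # # · ·
    · · · · · · · # # · ·
    · · · · · · · · · · ·
    · · · · · · · · · · ·
T4:
  2·area = 51  (B↔C swapped to make it positive)
  edge (4, 0)→(11, 1): d=(7,1) right/bottom  bias=-1
  edge (11, 1)→(2, 7): d=(-9,6) right/bottom  bias=-1
  edge (2, 7)→(4, 0): d=(2,-7) top-left  bias=+0
    (2,0)@(5, 1): e=[6,36,9] → #
    (3,0)@(7, 1): e=[4,24,23] → #
    (4,0)@(9, 1): e=[2,12,37] → #
    (5,0)@(11, 1): e=[0,0,51] → ·  [on edge]
    (2,1)@(5, 3): e=[20,18,13] → #
    (4,1)@(9, 3): e=[16,-6,41] → ·
    (1,2)@(3, 5): e=[36,12,3] → #
    (2,2)@(5, 5): e=[34,0,17] → ·  [on edge]
    (3,2)@(7, 5): e=[32,-12,31] → ·
    (1,3)@(3, 7): e=[50,-6,7] → ·
  covered (6 px):
    · · # # # · · · · · ·
    · · # # · · · · · · ·
    · # · · · · · · · · ·
    · · · · · · · · · · ·
    · · · · · · · · · · ·
    · · · · · · · · · · ·
    · · · · · · · · · · ·

Result: [[7,4],[8,4],[2,5],[3,5],[4,5],[5,5],[6,5],[7,5]]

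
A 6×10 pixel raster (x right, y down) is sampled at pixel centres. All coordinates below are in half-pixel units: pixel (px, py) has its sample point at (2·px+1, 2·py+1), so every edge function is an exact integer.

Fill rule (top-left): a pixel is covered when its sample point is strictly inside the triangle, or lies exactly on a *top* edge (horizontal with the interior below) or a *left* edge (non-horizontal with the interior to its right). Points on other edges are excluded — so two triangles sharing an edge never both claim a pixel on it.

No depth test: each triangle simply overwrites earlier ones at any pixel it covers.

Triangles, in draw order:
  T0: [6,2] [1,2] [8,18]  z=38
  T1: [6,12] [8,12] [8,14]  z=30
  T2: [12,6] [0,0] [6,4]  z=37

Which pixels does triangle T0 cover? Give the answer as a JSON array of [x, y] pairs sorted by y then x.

T0:
  2·area = 80  (B↔C swapped to make it positive)
  edge (6, 2)→(8, 18): d=(2,16) right/bottom  bias=-1
  edge (8, 18)→(1, 2): d=(-7,-16) top-left  bias=+0
  edge (1, 2)→(6, 2): d=(5,0) top-left  bias=+0
    (1,1)@(3, 3): e=[50,25,5] → X
    (2,1)@(5, 3): e=[18,57,5] → X
    (3,1)@(7, 3): e=[-14,89,5] → .
    (1,2)@(3, 5): e=[54,11,15] → X
    (3,2)@(7, 5): e=[-10,75,15] → .
    (1,3)@(3, 7): e=[58,-3,25] → .
    (2,3)@(5, 7): e=[26,29,25] → X
    (3,3)@(7, 7): e=[-6,61,25] → .
    (2,4)@(5, 9): e=[30,15,35] → X
    (3,4)@(7, 9): e=[-2,47,35] → .
    (2,5)@(5, 11): e=[34,1,45] → X
    (3,5)@(7, 11): e=[2,33,45] → X
  covered (10 px):
    . . . . . .
    . X X . . .
    . X X . . .
    . . X . . .
    . . X . . .
    . . X X . .
    . . . X . .
    . . . X . .
    . . . . . .
    . . . . . .
T1:
  2·area = 4
  edge (6, 12)→(8, 12): d=(2,0) top-left  bias=+0
  edge (8, 12)→(8, 14): d=(0,2) right/bottom  bias=-1
  edge (8, 14)→(6, 12): d=(-2,-2) top-left  bias=+0
    (0,3)@(1, 7): e=[-10,14,0] → .  [on edge]
    (1,4)@(3, 9): e=[-6,10,0] → .  [on edge]
    (2,5)@(5, 11): e=[-2,6,0] → .  [on edge]
    (3,6)@(7, 13): e=[2,2,0] → X  [on edge]
    (4,6)@(9, 13): e=[2,-2,4] → .
    (3,7)@(7, 15): e=[6,2,-4] → .
    (4,7)@(9, 15): e=[6,-2,0] → .  [on edge]
    (5,8)@(11, 17): e=[10,-6,0] → .  [on edge]
  covered (1 px):
    . . . . . .
    . . . . . .
    . . . . . .
    . . . . . .
    . . . . . .
    . . . . . .
    . . . X . .
    . . . . . .
    . . . . . .
    . . . . . .
T2:
  2·area = 12  (B↔C swapped to make it positive)
  edge (12, 6)→(6, 4): d=(-6,-2) top-left  bias=+0
  edge (6, 4)→(0, 0): d=(-6,-4) top-left  bias=+0
  edge (0, 0)→(12, 6): d=(12,6) right/bottom  bias=-1
    (1,1)@(3, 3): e=[0,-6,18] → .  [on edge]
    (2,1)@(5, 3): e=[4,2,6] → X
    (3,1)@(7, 3): e=[8,10,-6] → .
    (2,2)@(5, 5): e=[-8,-10,30] → .
    (4,2)@(9, 5): e=[0,6,6] → X  [on edge]
    (5,2)@(11, 5): e=[4,14,-6] → .
    (4,3)@(9, 7): e=[-12,-6,30] → .
  covered (2 px):
    . . . . . .
    . . X . . .
    . . . . X .
    . . . . . .
    . . . . . .
    . . . . . .
    . . . . . .
    . . . . . .
    . . . . . .
    . . . . . .

Final: [[1,1],[2,1],[1,2],[2,2],[2,3],[2,4],[2,5],[3,5],[3,6],[3,7]]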